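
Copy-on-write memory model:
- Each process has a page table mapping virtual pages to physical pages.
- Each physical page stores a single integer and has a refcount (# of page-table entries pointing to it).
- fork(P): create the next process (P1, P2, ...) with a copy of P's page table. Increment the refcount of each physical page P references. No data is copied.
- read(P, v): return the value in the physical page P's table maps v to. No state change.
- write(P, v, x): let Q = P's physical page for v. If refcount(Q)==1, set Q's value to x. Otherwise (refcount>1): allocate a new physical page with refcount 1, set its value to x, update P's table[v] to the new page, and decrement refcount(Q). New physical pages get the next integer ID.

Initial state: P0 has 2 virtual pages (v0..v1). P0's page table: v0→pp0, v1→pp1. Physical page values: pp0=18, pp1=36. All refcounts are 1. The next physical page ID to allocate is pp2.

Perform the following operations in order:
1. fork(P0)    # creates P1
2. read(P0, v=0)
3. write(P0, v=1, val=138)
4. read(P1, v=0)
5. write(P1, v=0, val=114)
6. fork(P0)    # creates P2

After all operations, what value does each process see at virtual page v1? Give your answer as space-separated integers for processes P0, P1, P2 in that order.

Answer: 138 36 138

Derivation:
Op 1: fork(P0) -> P1. 2 ppages; refcounts: pp0:2 pp1:2
Op 2: read(P0, v0) -> 18. No state change.
Op 3: write(P0, v1, 138). refcount(pp1)=2>1 -> COPY to pp2. 3 ppages; refcounts: pp0:2 pp1:1 pp2:1
Op 4: read(P1, v0) -> 18. No state change.
Op 5: write(P1, v0, 114). refcount(pp0)=2>1 -> COPY to pp3. 4 ppages; refcounts: pp0:1 pp1:1 pp2:1 pp3:1
Op 6: fork(P0) -> P2. 4 ppages; refcounts: pp0:2 pp1:1 pp2:2 pp3:1
P0: v1 -> pp2 = 138
P1: v1 -> pp1 = 36
P2: v1 -> pp2 = 138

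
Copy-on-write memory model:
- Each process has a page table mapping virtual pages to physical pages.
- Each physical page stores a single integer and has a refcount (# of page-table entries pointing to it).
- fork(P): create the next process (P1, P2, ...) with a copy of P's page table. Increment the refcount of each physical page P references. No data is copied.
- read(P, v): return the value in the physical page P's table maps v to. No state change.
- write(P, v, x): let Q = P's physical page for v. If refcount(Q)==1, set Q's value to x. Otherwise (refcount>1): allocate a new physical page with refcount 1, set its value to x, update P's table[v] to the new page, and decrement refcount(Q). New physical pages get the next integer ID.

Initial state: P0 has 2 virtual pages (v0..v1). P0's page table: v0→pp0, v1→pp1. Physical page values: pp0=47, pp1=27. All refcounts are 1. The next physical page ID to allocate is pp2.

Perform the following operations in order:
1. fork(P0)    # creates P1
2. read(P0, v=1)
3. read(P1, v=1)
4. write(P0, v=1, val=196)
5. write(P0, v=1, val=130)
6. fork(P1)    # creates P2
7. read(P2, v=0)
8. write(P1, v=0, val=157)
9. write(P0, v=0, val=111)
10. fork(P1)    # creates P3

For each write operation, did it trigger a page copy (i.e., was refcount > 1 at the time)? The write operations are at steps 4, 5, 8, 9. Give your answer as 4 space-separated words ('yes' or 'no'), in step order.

Op 1: fork(P0) -> P1. 2 ppages; refcounts: pp0:2 pp1:2
Op 2: read(P0, v1) -> 27. No state change.
Op 3: read(P1, v1) -> 27. No state change.
Op 4: write(P0, v1, 196). refcount(pp1)=2>1 -> COPY to pp2. 3 ppages; refcounts: pp0:2 pp1:1 pp2:1
Op 5: write(P0, v1, 130). refcount(pp2)=1 -> write in place. 3 ppages; refcounts: pp0:2 pp1:1 pp2:1
Op 6: fork(P1) -> P2. 3 ppages; refcounts: pp0:3 pp1:2 pp2:1
Op 7: read(P2, v0) -> 47. No state change.
Op 8: write(P1, v0, 157). refcount(pp0)=3>1 -> COPY to pp3. 4 ppages; refcounts: pp0:2 pp1:2 pp2:1 pp3:1
Op 9: write(P0, v0, 111). refcount(pp0)=2>1 -> COPY to pp4. 5 ppages; refcounts: pp0:1 pp1:2 pp2:1 pp3:1 pp4:1
Op 10: fork(P1) -> P3. 5 ppages; refcounts: pp0:1 pp1:3 pp2:1 pp3:2 pp4:1

yes no yes yes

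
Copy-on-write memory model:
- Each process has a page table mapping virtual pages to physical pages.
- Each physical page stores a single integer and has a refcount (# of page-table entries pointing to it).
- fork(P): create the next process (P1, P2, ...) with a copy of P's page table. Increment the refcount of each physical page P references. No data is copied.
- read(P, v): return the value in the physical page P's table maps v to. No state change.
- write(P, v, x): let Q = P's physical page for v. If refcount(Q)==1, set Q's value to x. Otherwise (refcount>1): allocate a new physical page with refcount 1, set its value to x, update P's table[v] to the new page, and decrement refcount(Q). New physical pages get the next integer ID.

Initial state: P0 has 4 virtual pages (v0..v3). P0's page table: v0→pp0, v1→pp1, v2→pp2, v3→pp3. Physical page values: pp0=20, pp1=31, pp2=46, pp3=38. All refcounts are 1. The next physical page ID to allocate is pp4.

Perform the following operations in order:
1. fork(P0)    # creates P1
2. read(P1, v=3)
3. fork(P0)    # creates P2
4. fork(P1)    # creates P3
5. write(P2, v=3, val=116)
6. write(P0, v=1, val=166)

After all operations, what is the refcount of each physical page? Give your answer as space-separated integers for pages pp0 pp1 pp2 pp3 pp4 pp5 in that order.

Op 1: fork(P0) -> P1. 4 ppages; refcounts: pp0:2 pp1:2 pp2:2 pp3:2
Op 2: read(P1, v3) -> 38. No state change.
Op 3: fork(P0) -> P2. 4 ppages; refcounts: pp0:3 pp1:3 pp2:3 pp3:3
Op 4: fork(P1) -> P3. 4 ppages; refcounts: pp0:4 pp1:4 pp2:4 pp3:4
Op 5: write(P2, v3, 116). refcount(pp3)=4>1 -> COPY to pp4. 5 ppages; refcounts: pp0:4 pp1:4 pp2:4 pp3:3 pp4:1
Op 6: write(P0, v1, 166). refcount(pp1)=4>1 -> COPY to pp5. 6 ppages; refcounts: pp0:4 pp1:3 pp2:4 pp3:3 pp4:1 pp5:1

Answer: 4 3 4 3 1 1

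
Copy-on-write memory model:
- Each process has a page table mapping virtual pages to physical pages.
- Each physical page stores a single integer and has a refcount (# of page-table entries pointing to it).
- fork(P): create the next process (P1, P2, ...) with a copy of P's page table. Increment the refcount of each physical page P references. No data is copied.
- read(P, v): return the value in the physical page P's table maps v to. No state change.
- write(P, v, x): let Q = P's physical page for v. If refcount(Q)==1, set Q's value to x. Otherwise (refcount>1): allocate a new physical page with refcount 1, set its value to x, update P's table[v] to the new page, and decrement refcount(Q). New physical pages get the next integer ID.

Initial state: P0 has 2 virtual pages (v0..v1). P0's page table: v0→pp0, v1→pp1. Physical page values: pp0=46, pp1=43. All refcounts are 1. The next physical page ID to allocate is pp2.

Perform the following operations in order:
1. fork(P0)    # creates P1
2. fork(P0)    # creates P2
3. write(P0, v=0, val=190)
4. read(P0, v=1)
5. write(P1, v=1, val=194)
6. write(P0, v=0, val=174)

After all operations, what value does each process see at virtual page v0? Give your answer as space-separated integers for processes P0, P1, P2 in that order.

Answer: 174 46 46

Derivation:
Op 1: fork(P0) -> P1. 2 ppages; refcounts: pp0:2 pp1:2
Op 2: fork(P0) -> P2. 2 ppages; refcounts: pp0:3 pp1:3
Op 3: write(P0, v0, 190). refcount(pp0)=3>1 -> COPY to pp2. 3 ppages; refcounts: pp0:2 pp1:3 pp2:1
Op 4: read(P0, v1) -> 43. No state change.
Op 5: write(P1, v1, 194). refcount(pp1)=3>1 -> COPY to pp3. 4 ppages; refcounts: pp0:2 pp1:2 pp2:1 pp3:1
Op 6: write(P0, v0, 174). refcount(pp2)=1 -> write in place. 4 ppages; refcounts: pp0:2 pp1:2 pp2:1 pp3:1
P0: v0 -> pp2 = 174
P1: v0 -> pp0 = 46
P2: v0 -> pp0 = 46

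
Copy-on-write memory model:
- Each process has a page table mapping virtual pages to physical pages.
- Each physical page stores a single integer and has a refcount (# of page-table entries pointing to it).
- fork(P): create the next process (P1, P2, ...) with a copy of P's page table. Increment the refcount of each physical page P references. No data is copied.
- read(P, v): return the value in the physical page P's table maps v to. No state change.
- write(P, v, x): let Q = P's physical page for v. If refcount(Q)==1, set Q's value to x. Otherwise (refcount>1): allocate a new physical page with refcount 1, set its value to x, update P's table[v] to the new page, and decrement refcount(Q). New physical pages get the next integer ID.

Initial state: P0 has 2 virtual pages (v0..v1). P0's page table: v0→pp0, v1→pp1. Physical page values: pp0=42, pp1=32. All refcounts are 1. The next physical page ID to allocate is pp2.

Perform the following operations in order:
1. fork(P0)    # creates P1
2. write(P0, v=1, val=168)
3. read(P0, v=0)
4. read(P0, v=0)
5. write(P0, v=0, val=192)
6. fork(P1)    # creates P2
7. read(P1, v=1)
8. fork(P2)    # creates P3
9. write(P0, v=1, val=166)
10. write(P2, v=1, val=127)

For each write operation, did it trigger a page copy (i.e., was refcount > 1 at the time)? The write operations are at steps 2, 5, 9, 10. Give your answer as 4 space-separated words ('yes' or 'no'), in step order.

Op 1: fork(P0) -> P1. 2 ppages; refcounts: pp0:2 pp1:2
Op 2: write(P0, v1, 168). refcount(pp1)=2>1 -> COPY to pp2. 3 ppages; refcounts: pp0:2 pp1:1 pp2:1
Op 3: read(P0, v0) -> 42. No state change.
Op 4: read(P0, v0) -> 42. No state change.
Op 5: write(P0, v0, 192). refcount(pp0)=2>1 -> COPY to pp3. 4 ppages; refcounts: pp0:1 pp1:1 pp2:1 pp3:1
Op 6: fork(P1) -> P2. 4 ppages; refcounts: pp0:2 pp1:2 pp2:1 pp3:1
Op 7: read(P1, v1) -> 32. No state change.
Op 8: fork(P2) -> P3. 4 ppages; refcounts: pp0:3 pp1:3 pp2:1 pp3:1
Op 9: write(P0, v1, 166). refcount(pp2)=1 -> write in place. 4 ppages; refcounts: pp0:3 pp1:3 pp2:1 pp3:1
Op 10: write(P2, v1, 127). refcount(pp1)=3>1 -> COPY to pp4. 5 ppages; refcounts: pp0:3 pp1:2 pp2:1 pp3:1 pp4:1

yes yes no yes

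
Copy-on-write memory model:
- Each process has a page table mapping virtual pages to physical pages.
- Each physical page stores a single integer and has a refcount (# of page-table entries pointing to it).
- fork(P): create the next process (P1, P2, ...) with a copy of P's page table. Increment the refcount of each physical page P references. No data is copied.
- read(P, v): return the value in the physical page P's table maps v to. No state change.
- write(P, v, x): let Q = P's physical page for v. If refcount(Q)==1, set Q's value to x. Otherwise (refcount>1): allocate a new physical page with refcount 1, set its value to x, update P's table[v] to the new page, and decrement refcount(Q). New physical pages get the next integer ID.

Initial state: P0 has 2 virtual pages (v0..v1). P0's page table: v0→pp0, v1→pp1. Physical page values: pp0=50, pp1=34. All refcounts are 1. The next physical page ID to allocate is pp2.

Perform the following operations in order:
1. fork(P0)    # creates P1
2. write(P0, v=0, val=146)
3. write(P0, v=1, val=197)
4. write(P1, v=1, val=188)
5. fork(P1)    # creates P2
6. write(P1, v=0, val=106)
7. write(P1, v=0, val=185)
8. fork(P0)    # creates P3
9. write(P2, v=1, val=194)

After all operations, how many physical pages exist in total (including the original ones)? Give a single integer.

Op 1: fork(P0) -> P1. 2 ppages; refcounts: pp0:2 pp1:2
Op 2: write(P0, v0, 146). refcount(pp0)=2>1 -> COPY to pp2. 3 ppages; refcounts: pp0:1 pp1:2 pp2:1
Op 3: write(P0, v1, 197). refcount(pp1)=2>1 -> COPY to pp3. 4 ppages; refcounts: pp0:1 pp1:1 pp2:1 pp3:1
Op 4: write(P1, v1, 188). refcount(pp1)=1 -> write in place. 4 ppages; refcounts: pp0:1 pp1:1 pp2:1 pp3:1
Op 5: fork(P1) -> P2. 4 ppages; refcounts: pp0:2 pp1:2 pp2:1 pp3:1
Op 6: write(P1, v0, 106). refcount(pp0)=2>1 -> COPY to pp4. 5 ppages; refcounts: pp0:1 pp1:2 pp2:1 pp3:1 pp4:1
Op 7: write(P1, v0, 185). refcount(pp4)=1 -> write in place. 5 ppages; refcounts: pp0:1 pp1:2 pp2:1 pp3:1 pp4:1
Op 8: fork(P0) -> P3. 5 ppages; refcounts: pp0:1 pp1:2 pp2:2 pp3:2 pp4:1
Op 9: write(P2, v1, 194). refcount(pp1)=2>1 -> COPY to pp5. 6 ppages; refcounts: pp0:1 pp1:1 pp2:2 pp3:2 pp4:1 pp5:1

Answer: 6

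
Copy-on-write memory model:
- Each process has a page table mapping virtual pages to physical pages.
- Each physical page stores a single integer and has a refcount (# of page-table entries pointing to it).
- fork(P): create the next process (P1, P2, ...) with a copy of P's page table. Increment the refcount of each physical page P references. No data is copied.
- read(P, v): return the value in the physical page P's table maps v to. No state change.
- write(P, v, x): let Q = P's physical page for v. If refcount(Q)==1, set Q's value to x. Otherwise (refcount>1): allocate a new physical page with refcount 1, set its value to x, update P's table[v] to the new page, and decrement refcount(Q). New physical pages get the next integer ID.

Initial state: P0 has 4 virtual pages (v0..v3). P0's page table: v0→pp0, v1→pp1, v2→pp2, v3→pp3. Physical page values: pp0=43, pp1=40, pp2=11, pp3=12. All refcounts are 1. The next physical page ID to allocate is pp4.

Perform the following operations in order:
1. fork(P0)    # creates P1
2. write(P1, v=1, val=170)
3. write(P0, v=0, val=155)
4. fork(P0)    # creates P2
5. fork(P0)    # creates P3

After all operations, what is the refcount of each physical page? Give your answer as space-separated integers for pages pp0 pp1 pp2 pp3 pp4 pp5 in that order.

Answer: 1 3 4 4 1 3

Derivation:
Op 1: fork(P0) -> P1. 4 ppages; refcounts: pp0:2 pp1:2 pp2:2 pp3:2
Op 2: write(P1, v1, 170). refcount(pp1)=2>1 -> COPY to pp4. 5 ppages; refcounts: pp0:2 pp1:1 pp2:2 pp3:2 pp4:1
Op 3: write(P0, v0, 155). refcount(pp0)=2>1 -> COPY to pp5. 6 ppages; refcounts: pp0:1 pp1:1 pp2:2 pp3:2 pp4:1 pp5:1
Op 4: fork(P0) -> P2. 6 ppages; refcounts: pp0:1 pp1:2 pp2:3 pp3:3 pp4:1 pp5:2
Op 5: fork(P0) -> P3. 6 ppages; refcounts: pp0:1 pp1:3 pp2:4 pp3:4 pp4:1 pp5:3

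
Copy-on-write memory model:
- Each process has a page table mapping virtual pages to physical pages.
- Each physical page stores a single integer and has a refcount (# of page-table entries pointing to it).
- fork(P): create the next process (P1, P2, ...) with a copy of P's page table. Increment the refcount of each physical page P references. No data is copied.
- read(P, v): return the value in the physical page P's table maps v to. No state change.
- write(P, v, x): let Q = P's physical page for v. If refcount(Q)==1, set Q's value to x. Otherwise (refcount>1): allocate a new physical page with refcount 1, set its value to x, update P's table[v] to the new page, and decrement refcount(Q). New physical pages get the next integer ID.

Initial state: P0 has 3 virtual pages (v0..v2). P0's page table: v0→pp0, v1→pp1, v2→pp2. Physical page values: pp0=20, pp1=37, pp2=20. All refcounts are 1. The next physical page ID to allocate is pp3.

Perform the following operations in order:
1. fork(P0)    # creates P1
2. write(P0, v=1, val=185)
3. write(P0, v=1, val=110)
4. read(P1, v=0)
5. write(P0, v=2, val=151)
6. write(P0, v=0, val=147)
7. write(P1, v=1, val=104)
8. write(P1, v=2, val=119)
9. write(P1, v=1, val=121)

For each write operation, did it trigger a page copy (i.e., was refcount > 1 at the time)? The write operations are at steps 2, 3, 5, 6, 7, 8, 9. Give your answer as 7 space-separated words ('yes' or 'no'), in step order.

Op 1: fork(P0) -> P1. 3 ppages; refcounts: pp0:2 pp1:2 pp2:2
Op 2: write(P0, v1, 185). refcount(pp1)=2>1 -> COPY to pp3. 4 ppages; refcounts: pp0:2 pp1:1 pp2:2 pp3:1
Op 3: write(P0, v1, 110). refcount(pp3)=1 -> write in place. 4 ppages; refcounts: pp0:2 pp1:1 pp2:2 pp3:1
Op 4: read(P1, v0) -> 20. No state change.
Op 5: write(P0, v2, 151). refcount(pp2)=2>1 -> COPY to pp4. 5 ppages; refcounts: pp0:2 pp1:1 pp2:1 pp3:1 pp4:1
Op 6: write(P0, v0, 147). refcount(pp0)=2>1 -> COPY to pp5. 6 ppages; refcounts: pp0:1 pp1:1 pp2:1 pp3:1 pp4:1 pp5:1
Op 7: write(P1, v1, 104). refcount(pp1)=1 -> write in place. 6 ppages; refcounts: pp0:1 pp1:1 pp2:1 pp3:1 pp4:1 pp5:1
Op 8: write(P1, v2, 119). refcount(pp2)=1 -> write in place. 6 ppages; refcounts: pp0:1 pp1:1 pp2:1 pp3:1 pp4:1 pp5:1
Op 9: write(P1, v1, 121). refcount(pp1)=1 -> write in place. 6 ppages; refcounts: pp0:1 pp1:1 pp2:1 pp3:1 pp4:1 pp5:1

yes no yes yes no no no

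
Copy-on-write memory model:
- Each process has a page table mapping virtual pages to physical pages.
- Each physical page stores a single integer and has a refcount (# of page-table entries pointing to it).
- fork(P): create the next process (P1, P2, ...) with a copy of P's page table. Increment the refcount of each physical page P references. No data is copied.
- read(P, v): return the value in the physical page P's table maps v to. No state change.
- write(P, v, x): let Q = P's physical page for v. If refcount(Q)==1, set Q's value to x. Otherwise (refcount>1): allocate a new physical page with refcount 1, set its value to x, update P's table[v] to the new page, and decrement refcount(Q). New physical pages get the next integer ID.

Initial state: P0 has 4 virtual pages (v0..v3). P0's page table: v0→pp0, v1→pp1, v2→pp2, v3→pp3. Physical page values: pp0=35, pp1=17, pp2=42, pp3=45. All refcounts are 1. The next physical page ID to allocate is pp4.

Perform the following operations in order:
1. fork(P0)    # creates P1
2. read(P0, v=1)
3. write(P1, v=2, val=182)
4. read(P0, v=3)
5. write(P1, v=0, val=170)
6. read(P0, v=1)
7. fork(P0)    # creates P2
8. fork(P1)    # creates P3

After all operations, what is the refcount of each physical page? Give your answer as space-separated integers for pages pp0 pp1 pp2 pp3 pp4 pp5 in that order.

Op 1: fork(P0) -> P1. 4 ppages; refcounts: pp0:2 pp1:2 pp2:2 pp3:2
Op 2: read(P0, v1) -> 17. No state change.
Op 3: write(P1, v2, 182). refcount(pp2)=2>1 -> COPY to pp4. 5 ppages; refcounts: pp0:2 pp1:2 pp2:1 pp3:2 pp4:1
Op 4: read(P0, v3) -> 45. No state change.
Op 5: write(P1, v0, 170). refcount(pp0)=2>1 -> COPY to pp5. 6 ppages; refcounts: pp0:1 pp1:2 pp2:1 pp3:2 pp4:1 pp5:1
Op 6: read(P0, v1) -> 17. No state change.
Op 7: fork(P0) -> P2. 6 ppages; refcounts: pp0:2 pp1:3 pp2:2 pp3:3 pp4:1 pp5:1
Op 8: fork(P1) -> P3. 6 ppages; refcounts: pp0:2 pp1:4 pp2:2 pp3:4 pp4:2 pp5:2

Answer: 2 4 2 4 2 2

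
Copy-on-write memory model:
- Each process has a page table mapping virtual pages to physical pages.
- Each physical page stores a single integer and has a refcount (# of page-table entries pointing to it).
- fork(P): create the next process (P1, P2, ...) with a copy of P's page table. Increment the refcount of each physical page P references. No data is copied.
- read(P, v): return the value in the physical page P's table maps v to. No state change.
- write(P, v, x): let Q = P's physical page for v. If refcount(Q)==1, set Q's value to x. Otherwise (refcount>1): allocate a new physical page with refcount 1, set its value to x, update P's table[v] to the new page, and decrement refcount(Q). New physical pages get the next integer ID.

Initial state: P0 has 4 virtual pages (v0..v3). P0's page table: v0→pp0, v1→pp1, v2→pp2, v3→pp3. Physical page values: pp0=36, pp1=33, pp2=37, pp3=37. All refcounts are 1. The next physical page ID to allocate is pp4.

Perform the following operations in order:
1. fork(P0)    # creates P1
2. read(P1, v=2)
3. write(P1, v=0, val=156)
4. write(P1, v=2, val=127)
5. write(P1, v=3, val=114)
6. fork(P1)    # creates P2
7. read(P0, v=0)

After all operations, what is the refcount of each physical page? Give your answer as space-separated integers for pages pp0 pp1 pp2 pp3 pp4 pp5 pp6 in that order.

Answer: 1 3 1 1 2 2 2

Derivation:
Op 1: fork(P0) -> P1. 4 ppages; refcounts: pp0:2 pp1:2 pp2:2 pp3:2
Op 2: read(P1, v2) -> 37. No state change.
Op 3: write(P1, v0, 156). refcount(pp0)=2>1 -> COPY to pp4. 5 ppages; refcounts: pp0:1 pp1:2 pp2:2 pp3:2 pp4:1
Op 4: write(P1, v2, 127). refcount(pp2)=2>1 -> COPY to pp5. 6 ppages; refcounts: pp0:1 pp1:2 pp2:1 pp3:2 pp4:1 pp5:1
Op 5: write(P1, v3, 114). refcount(pp3)=2>1 -> COPY to pp6. 7 ppages; refcounts: pp0:1 pp1:2 pp2:1 pp3:1 pp4:1 pp5:1 pp6:1
Op 6: fork(P1) -> P2. 7 ppages; refcounts: pp0:1 pp1:3 pp2:1 pp3:1 pp4:2 pp5:2 pp6:2
Op 7: read(P0, v0) -> 36. No state change.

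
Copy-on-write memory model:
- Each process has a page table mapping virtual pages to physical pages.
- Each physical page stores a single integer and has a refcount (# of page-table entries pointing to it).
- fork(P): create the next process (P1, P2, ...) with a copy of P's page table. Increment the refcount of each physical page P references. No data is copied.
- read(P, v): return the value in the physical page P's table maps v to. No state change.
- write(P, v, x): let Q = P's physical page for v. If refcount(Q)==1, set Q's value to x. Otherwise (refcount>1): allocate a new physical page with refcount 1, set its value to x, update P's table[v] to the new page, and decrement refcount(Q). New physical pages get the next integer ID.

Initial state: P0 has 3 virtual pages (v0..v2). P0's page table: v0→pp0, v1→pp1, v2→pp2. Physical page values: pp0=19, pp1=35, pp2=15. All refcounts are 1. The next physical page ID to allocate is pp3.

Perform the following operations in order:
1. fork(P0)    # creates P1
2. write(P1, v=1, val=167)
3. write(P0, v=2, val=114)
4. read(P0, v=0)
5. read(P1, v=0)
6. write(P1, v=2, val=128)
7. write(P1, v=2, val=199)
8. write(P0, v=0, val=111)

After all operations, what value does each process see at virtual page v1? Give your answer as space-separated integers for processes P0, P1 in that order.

Op 1: fork(P0) -> P1. 3 ppages; refcounts: pp0:2 pp1:2 pp2:2
Op 2: write(P1, v1, 167). refcount(pp1)=2>1 -> COPY to pp3. 4 ppages; refcounts: pp0:2 pp1:1 pp2:2 pp3:1
Op 3: write(P0, v2, 114). refcount(pp2)=2>1 -> COPY to pp4. 5 ppages; refcounts: pp0:2 pp1:1 pp2:1 pp3:1 pp4:1
Op 4: read(P0, v0) -> 19. No state change.
Op 5: read(P1, v0) -> 19. No state change.
Op 6: write(P1, v2, 128). refcount(pp2)=1 -> write in place. 5 ppages; refcounts: pp0:2 pp1:1 pp2:1 pp3:1 pp4:1
Op 7: write(P1, v2, 199). refcount(pp2)=1 -> write in place. 5 ppages; refcounts: pp0:2 pp1:1 pp2:1 pp3:1 pp4:1
Op 8: write(P0, v0, 111). refcount(pp0)=2>1 -> COPY to pp5. 6 ppages; refcounts: pp0:1 pp1:1 pp2:1 pp3:1 pp4:1 pp5:1
P0: v1 -> pp1 = 35
P1: v1 -> pp3 = 167

Answer: 35 167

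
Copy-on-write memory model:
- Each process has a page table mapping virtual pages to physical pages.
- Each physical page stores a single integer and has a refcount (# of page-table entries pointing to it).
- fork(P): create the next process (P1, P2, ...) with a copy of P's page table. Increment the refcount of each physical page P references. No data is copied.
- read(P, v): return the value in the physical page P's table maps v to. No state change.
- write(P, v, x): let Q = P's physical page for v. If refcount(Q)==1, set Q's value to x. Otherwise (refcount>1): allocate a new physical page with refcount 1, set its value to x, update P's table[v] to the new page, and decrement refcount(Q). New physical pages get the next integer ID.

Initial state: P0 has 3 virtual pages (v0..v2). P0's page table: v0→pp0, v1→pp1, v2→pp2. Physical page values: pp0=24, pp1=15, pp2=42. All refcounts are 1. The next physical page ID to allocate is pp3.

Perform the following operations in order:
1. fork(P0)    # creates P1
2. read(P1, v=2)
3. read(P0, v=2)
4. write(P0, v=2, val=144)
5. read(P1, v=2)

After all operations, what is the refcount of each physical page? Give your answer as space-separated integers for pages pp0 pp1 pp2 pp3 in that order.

Answer: 2 2 1 1

Derivation:
Op 1: fork(P0) -> P1. 3 ppages; refcounts: pp0:2 pp1:2 pp2:2
Op 2: read(P1, v2) -> 42. No state change.
Op 3: read(P0, v2) -> 42. No state change.
Op 4: write(P0, v2, 144). refcount(pp2)=2>1 -> COPY to pp3. 4 ppages; refcounts: pp0:2 pp1:2 pp2:1 pp3:1
Op 5: read(P1, v2) -> 42. No state change.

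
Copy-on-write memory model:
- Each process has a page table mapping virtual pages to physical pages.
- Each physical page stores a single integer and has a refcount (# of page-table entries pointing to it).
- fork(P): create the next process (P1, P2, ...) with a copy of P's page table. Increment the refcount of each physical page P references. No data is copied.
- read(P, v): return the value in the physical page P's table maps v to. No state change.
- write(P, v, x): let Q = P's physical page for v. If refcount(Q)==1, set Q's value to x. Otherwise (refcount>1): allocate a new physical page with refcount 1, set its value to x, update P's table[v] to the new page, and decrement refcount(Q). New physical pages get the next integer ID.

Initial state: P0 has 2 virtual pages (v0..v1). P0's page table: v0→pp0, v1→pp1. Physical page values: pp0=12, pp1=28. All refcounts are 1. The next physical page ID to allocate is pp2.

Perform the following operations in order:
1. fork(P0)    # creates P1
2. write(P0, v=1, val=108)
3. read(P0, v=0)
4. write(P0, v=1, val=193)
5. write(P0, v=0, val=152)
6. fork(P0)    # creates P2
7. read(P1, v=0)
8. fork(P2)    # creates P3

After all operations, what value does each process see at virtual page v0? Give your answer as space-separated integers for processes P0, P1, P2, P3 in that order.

Answer: 152 12 152 152

Derivation:
Op 1: fork(P0) -> P1. 2 ppages; refcounts: pp0:2 pp1:2
Op 2: write(P0, v1, 108). refcount(pp1)=2>1 -> COPY to pp2. 3 ppages; refcounts: pp0:2 pp1:1 pp2:1
Op 3: read(P0, v0) -> 12. No state change.
Op 4: write(P0, v1, 193). refcount(pp2)=1 -> write in place. 3 ppages; refcounts: pp0:2 pp1:1 pp2:1
Op 5: write(P0, v0, 152). refcount(pp0)=2>1 -> COPY to pp3. 4 ppages; refcounts: pp0:1 pp1:1 pp2:1 pp3:1
Op 6: fork(P0) -> P2. 4 ppages; refcounts: pp0:1 pp1:1 pp2:2 pp3:2
Op 7: read(P1, v0) -> 12. No state change.
Op 8: fork(P2) -> P3. 4 ppages; refcounts: pp0:1 pp1:1 pp2:3 pp3:3
P0: v0 -> pp3 = 152
P1: v0 -> pp0 = 12
P2: v0 -> pp3 = 152
P3: v0 -> pp3 = 152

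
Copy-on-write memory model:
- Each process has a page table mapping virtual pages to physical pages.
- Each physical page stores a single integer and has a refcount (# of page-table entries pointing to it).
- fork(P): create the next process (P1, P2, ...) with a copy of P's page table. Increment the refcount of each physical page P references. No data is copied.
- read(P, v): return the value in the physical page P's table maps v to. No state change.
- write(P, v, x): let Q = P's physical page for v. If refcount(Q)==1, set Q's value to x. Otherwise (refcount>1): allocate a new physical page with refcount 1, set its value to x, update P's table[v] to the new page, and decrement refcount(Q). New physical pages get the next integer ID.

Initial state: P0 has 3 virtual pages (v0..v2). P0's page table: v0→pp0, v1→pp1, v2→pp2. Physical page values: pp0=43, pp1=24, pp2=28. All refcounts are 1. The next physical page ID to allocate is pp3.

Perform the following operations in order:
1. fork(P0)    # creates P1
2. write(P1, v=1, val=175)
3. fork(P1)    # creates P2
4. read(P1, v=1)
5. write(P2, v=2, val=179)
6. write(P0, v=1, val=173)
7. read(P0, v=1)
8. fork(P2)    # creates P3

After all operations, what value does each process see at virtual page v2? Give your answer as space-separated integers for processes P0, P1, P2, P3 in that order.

Answer: 28 28 179 179

Derivation:
Op 1: fork(P0) -> P1. 3 ppages; refcounts: pp0:2 pp1:2 pp2:2
Op 2: write(P1, v1, 175). refcount(pp1)=2>1 -> COPY to pp3. 4 ppages; refcounts: pp0:2 pp1:1 pp2:2 pp3:1
Op 3: fork(P1) -> P2. 4 ppages; refcounts: pp0:3 pp1:1 pp2:3 pp3:2
Op 4: read(P1, v1) -> 175. No state change.
Op 5: write(P2, v2, 179). refcount(pp2)=3>1 -> COPY to pp4. 5 ppages; refcounts: pp0:3 pp1:1 pp2:2 pp3:2 pp4:1
Op 6: write(P0, v1, 173). refcount(pp1)=1 -> write in place. 5 ppages; refcounts: pp0:3 pp1:1 pp2:2 pp3:2 pp4:1
Op 7: read(P0, v1) -> 173. No state change.
Op 8: fork(P2) -> P3. 5 ppages; refcounts: pp0:4 pp1:1 pp2:2 pp3:3 pp4:2
P0: v2 -> pp2 = 28
P1: v2 -> pp2 = 28
P2: v2 -> pp4 = 179
P3: v2 -> pp4 = 179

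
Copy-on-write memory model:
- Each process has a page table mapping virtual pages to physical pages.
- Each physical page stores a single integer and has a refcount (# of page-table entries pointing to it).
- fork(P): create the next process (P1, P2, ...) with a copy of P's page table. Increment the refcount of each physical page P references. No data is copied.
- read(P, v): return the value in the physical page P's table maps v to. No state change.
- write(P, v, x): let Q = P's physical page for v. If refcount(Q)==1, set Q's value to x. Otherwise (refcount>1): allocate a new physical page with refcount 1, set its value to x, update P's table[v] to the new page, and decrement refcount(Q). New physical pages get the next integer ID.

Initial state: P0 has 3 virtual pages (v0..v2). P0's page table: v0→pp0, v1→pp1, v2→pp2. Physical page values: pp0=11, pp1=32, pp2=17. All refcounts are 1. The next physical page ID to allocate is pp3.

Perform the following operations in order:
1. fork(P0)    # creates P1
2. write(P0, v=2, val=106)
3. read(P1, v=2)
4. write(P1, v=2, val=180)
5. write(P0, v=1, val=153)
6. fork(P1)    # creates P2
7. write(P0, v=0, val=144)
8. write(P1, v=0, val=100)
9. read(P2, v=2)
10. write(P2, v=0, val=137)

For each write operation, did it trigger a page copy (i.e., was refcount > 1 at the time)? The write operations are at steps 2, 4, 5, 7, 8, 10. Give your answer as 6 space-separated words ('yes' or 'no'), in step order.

Op 1: fork(P0) -> P1. 3 ppages; refcounts: pp0:2 pp1:2 pp2:2
Op 2: write(P0, v2, 106). refcount(pp2)=2>1 -> COPY to pp3. 4 ppages; refcounts: pp0:2 pp1:2 pp2:1 pp3:1
Op 3: read(P1, v2) -> 17. No state change.
Op 4: write(P1, v2, 180). refcount(pp2)=1 -> write in place. 4 ppages; refcounts: pp0:2 pp1:2 pp2:1 pp3:1
Op 5: write(P0, v1, 153). refcount(pp1)=2>1 -> COPY to pp4. 5 ppages; refcounts: pp0:2 pp1:1 pp2:1 pp3:1 pp4:1
Op 6: fork(P1) -> P2. 5 ppages; refcounts: pp0:3 pp1:2 pp2:2 pp3:1 pp4:1
Op 7: write(P0, v0, 144). refcount(pp0)=3>1 -> COPY to pp5. 6 ppages; refcounts: pp0:2 pp1:2 pp2:2 pp3:1 pp4:1 pp5:1
Op 8: write(P1, v0, 100). refcount(pp0)=2>1 -> COPY to pp6. 7 ppages; refcounts: pp0:1 pp1:2 pp2:2 pp3:1 pp4:1 pp5:1 pp6:1
Op 9: read(P2, v2) -> 180. No state change.
Op 10: write(P2, v0, 137). refcount(pp0)=1 -> write in place. 7 ppages; refcounts: pp0:1 pp1:2 pp2:2 pp3:1 pp4:1 pp5:1 pp6:1

yes no yes yes yes no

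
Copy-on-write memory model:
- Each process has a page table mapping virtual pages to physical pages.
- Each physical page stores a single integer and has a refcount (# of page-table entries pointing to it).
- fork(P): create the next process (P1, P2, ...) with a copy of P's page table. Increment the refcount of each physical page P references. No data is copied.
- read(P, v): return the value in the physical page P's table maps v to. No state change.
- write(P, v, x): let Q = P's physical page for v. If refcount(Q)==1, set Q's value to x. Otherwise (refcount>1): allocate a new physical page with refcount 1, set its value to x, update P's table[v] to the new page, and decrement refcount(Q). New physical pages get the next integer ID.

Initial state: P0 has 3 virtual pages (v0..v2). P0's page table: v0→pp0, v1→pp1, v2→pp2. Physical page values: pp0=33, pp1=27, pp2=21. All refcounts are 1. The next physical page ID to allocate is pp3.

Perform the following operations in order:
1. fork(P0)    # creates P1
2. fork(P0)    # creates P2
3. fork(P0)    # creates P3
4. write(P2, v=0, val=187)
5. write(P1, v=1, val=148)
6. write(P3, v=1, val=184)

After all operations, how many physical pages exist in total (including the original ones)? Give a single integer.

Answer: 6

Derivation:
Op 1: fork(P0) -> P1. 3 ppages; refcounts: pp0:2 pp1:2 pp2:2
Op 2: fork(P0) -> P2. 3 ppages; refcounts: pp0:3 pp1:3 pp2:3
Op 3: fork(P0) -> P3. 3 ppages; refcounts: pp0:4 pp1:4 pp2:4
Op 4: write(P2, v0, 187). refcount(pp0)=4>1 -> COPY to pp3. 4 ppages; refcounts: pp0:3 pp1:4 pp2:4 pp3:1
Op 5: write(P1, v1, 148). refcount(pp1)=4>1 -> COPY to pp4. 5 ppages; refcounts: pp0:3 pp1:3 pp2:4 pp3:1 pp4:1
Op 6: write(P3, v1, 184). refcount(pp1)=3>1 -> COPY to pp5. 6 ppages; refcounts: pp0:3 pp1:2 pp2:4 pp3:1 pp4:1 pp5:1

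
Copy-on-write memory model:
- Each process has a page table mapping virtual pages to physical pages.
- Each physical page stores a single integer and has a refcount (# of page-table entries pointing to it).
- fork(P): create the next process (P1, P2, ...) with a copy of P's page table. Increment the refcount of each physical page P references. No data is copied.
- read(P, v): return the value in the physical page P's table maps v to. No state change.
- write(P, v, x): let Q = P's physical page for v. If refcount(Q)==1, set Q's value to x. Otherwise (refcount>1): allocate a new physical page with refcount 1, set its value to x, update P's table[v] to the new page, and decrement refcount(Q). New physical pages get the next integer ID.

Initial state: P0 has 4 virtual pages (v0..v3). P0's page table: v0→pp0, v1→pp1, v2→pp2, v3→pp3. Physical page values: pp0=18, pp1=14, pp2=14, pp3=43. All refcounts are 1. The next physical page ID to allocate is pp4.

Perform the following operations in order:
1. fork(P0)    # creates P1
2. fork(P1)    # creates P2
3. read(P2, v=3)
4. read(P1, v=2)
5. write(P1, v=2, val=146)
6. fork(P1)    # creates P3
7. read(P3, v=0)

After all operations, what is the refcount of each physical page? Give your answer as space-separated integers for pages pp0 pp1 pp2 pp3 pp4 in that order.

Answer: 4 4 2 4 2

Derivation:
Op 1: fork(P0) -> P1. 4 ppages; refcounts: pp0:2 pp1:2 pp2:2 pp3:2
Op 2: fork(P1) -> P2. 4 ppages; refcounts: pp0:3 pp1:3 pp2:3 pp3:3
Op 3: read(P2, v3) -> 43. No state change.
Op 4: read(P1, v2) -> 14. No state change.
Op 5: write(P1, v2, 146). refcount(pp2)=3>1 -> COPY to pp4. 5 ppages; refcounts: pp0:3 pp1:3 pp2:2 pp3:3 pp4:1
Op 6: fork(P1) -> P3. 5 ppages; refcounts: pp0:4 pp1:4 pp2:2 pp3:4 pp4:2
Op 7: read(P3, v0) -> 18. No state change.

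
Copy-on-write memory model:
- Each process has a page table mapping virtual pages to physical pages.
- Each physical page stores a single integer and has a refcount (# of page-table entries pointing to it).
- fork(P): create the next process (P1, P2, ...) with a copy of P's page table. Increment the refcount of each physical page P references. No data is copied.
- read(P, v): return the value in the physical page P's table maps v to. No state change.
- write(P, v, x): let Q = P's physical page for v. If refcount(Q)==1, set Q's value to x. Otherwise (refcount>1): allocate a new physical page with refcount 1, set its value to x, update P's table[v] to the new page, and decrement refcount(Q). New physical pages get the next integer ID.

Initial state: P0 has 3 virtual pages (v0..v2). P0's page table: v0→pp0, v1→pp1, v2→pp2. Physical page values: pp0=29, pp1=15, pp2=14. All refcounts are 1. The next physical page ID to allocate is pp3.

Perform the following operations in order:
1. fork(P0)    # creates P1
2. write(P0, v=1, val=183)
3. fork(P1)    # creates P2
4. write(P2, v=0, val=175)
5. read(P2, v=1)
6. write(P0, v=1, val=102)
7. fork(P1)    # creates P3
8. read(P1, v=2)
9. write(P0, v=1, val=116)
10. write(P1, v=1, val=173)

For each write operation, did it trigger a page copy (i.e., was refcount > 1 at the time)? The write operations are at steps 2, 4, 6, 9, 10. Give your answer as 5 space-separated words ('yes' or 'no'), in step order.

Op 1: fork(P0) -> P1. 3 ppages; refcounts: pp0:2 pp1:2 pp2:2
Op 2: write(P0, v1, 183). refcount(pp1)=2>1 -> COPY to pp3. 4 ppages; refcounts: pp0:2 pp1:1 pp2:2 pp3:1
Op 3: fork(P1) -> P2. 4 ppages; refcounts: pp0:3 pp1:2 pp2:3 pp3:1
Op 4: write(P2, v0, 175). refcount(pp0)=3>1 -> COPY to pp4. 5 ppages; refcounts: pp0:2 pp1:2 pp2:3 pp3:1 pp4:1
Op 5: read(P2, v1) -> 15. No state change.
Op 6: write(P0, v1, 102). refcount(pp3)=1 -> write in place. 5 ppages; refcounts: pp0:2 pp1:2 pp2:3 pp3:1 pp4:1
Op 7: fork(P1) -> P3. 5 ppages; refcounts: pp0:3 pp1:3 pp2:4 pp3:1 pp4:1
Op 8: read(P1, v2) -> 14. No state change.
Op 9: write(P0, v1, 116). refcount(pp3)=1 -> write in place. 5 ppages; refcounts: pp0:3 pp1:3 pp2:4 pp3:1 pp4:1
Op 10: write(P1, v1, 173). refcount(pp1)=3>1 -> COPY to pp5. 6 ppages; refcounts: pp0:3 pp1:2 pp2:4 pp3:1 pp4:1 pp5:1

yes yes no no yes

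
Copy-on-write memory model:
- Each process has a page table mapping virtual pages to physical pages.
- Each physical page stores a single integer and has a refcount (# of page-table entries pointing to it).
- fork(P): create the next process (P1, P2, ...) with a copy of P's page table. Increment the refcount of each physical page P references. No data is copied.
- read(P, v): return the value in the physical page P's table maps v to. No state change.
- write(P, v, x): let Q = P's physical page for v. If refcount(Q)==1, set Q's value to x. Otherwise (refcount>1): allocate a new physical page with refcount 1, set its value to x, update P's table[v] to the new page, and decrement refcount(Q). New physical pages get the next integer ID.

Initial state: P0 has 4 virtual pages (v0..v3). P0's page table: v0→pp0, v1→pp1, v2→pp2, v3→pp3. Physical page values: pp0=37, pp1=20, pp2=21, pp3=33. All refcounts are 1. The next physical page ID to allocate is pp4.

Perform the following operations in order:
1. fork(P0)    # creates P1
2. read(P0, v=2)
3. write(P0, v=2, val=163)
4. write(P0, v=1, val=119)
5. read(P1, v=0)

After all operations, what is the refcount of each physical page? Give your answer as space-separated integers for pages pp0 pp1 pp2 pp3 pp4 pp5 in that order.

Answer: 2 1 1 2 1 1

Derivation:
Op 1: fork(P0) -> P1. 4 ppages; refcounts: pp0:2 pp1:2 pp2:2 pp3:2
Op 2: read(P0, v2) -> 21. No state change.
Op 3: write(P0, v2, 163). refcount(pp2)=2>1 -> COPY to pp4. 5 ppages; refcounts: pp0:2 pp1:2 pp2:1 pp3:2 pp4:1
Op 4: write(P0, v1, 119). refcount(pp1)=2>1 -> COPY to pp5. 6 ppages; refcounts: pp0:2 pp1:1 pp2:1 pp3:2 pp4:1 pp5:1
Op 5: read(P1, v0) -> 37. No state change.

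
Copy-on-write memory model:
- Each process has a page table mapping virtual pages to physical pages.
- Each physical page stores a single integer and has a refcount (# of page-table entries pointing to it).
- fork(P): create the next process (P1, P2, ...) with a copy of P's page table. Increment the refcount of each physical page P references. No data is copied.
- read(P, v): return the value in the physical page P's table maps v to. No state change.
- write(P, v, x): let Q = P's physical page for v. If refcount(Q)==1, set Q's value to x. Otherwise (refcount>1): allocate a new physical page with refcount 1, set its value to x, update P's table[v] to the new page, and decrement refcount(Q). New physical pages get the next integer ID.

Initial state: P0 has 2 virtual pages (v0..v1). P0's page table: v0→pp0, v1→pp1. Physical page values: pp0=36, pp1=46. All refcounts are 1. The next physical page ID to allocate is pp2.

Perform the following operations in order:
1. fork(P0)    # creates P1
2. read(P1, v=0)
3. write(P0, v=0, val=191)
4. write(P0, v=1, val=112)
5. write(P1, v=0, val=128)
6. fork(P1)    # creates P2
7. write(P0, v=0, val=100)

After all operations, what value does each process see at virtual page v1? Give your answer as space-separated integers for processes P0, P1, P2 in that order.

Answer: 112 46 46

Derivation:
Op 1: fork(P0) -> P1. 2 ppages; refcounts: pp0:2 pp1:2
Op 2: read(P1, v0) -> 36. No state change.
Op 3: write(P0, v0, 191). refcount(pp0)=2>1 -> COPY to pp2. 3 ppages; refcounts: pp0:1 pp1:2 pp2:1
Op 4: write(P0, v1, 112). refcount(pp1)=2>1 -> COPY to pp3. 4 ppages; refcounts: pp0:1 pp1:1 pp2:1 pp3:1
Op 5: write(P1, v0, 128). refcount(pp0)=1 -> write in place. 4 ppages; refcounts: pp0:1 pp1:1 pp2:1 pp3:1
Op 6: fork(P1) -> P2. 4 ppages; refcounts: pp0:2 pp1:2 pp2:1 pp3:1
Op 7: write(P0, v0, 100). refcount(pp2)=1 -> write in place. 4 ppages; refcounts: pp0:2 pp1:2 pp2:1 pp3:1
P0: v1 -> pp3 = 112
P1: v1 -> pp1 = 46
P2: v1 -> pp1 = 46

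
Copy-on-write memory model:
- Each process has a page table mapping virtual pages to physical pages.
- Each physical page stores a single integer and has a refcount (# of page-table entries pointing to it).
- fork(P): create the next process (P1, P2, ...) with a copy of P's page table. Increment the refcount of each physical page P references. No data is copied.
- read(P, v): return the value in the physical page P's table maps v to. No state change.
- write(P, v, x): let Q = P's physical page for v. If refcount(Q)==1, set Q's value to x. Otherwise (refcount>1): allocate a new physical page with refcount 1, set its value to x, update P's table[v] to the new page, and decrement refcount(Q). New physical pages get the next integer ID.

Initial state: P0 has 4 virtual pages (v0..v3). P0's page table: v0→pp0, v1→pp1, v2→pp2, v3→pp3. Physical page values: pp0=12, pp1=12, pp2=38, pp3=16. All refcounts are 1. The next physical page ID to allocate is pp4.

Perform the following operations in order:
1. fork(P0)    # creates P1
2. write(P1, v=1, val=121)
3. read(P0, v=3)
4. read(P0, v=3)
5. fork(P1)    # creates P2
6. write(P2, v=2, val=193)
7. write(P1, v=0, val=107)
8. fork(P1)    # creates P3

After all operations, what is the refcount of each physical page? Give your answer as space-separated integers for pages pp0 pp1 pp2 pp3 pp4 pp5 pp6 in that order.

Op 1: fork(P0) -> P1. 4 ppages; refcounts: pp0:2 pp1:2 pp2:2 pp3:2
Op 2: write(P1, v1, 121). refcount(pp1)=2>1 -> COPY to pp4. 5 ppages; refcounts: pp0:2 pp1:1 pp2:2 pp3:2 pp4:1
Op 3: read(P0, v3) -> 16. No state change.
Op 4: read(P0, v3) -> 16. No state change.
Op 5: fork(P1) -> P2. 5 ppages; refcounts: pp0:3 pp1:1 pp2:3 pp3:3 pp4:2
Op 6: write(P2, v2, 193). refcount(pp2)=3>1 -> COPY to pp5. 6 ppages; refcounts: pp0:3 pp1:1 pp2:2 pp3:3 pp4:2 pp5:1
Op 7: write(P1, v0, 107). refcount(pp0)=3>1 -> COPY to pp6. 7 ppages; refcounts: pp0:2 pp1:1 pp2:2 pp3:3 pp4:2 pp5:1 pp6:1
Op 8: fork(P1) -> P3. 7 ppages; refcounts: pp0:2 pp1:1 pp2:3 pp3:4 pp4:3 pp5:1 pp6:2

Answer: 2 1 3 4 3 1 2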